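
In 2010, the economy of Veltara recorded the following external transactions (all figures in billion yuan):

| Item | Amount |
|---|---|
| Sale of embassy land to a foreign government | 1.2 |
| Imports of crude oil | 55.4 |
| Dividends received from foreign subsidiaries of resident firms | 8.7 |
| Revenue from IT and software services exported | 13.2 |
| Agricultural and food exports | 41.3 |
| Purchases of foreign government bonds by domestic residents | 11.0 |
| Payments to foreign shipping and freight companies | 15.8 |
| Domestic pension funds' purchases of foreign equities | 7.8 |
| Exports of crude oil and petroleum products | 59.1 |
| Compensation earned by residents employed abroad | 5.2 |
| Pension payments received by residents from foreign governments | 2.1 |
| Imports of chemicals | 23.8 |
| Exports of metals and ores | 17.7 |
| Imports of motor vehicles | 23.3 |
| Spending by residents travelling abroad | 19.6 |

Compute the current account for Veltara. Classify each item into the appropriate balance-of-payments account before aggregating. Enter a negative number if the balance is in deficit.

9.4

Goods: -23.8 - 23.3 - 55.4 + 59.1 + 17.7 + 41.3 = 15.6
Services: 13.2 - 19.6 - 15.8 = -22.2
Primary income: 8.7 + 5.2 = 13.9
Secondary income: 2.1
Current account = 15.6 + (-22.2) + 13.9 + 2.1 = 9.4
(Excluded from the current account — capital account: sale of embassy land to a foreign government 1.2; financial account: purchases of foreign government bonds by domestic residents 11.0, domestic pension funds' purchases of foreign equities 7.8.)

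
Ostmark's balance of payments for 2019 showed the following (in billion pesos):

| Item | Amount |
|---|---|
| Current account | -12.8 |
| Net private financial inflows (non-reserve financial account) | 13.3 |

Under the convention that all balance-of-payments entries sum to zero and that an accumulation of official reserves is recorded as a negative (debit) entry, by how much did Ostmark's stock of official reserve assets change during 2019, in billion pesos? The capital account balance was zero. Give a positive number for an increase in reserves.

Official reserve transactions balance = -((-12.8) + 13.3) = -0.5
An accumulation of reserves is recorded as a debit (negative entry), so the change in the stock of reserves is the negative of that balance.
Change in official reserves = -(-0.5) = 0.5

0.5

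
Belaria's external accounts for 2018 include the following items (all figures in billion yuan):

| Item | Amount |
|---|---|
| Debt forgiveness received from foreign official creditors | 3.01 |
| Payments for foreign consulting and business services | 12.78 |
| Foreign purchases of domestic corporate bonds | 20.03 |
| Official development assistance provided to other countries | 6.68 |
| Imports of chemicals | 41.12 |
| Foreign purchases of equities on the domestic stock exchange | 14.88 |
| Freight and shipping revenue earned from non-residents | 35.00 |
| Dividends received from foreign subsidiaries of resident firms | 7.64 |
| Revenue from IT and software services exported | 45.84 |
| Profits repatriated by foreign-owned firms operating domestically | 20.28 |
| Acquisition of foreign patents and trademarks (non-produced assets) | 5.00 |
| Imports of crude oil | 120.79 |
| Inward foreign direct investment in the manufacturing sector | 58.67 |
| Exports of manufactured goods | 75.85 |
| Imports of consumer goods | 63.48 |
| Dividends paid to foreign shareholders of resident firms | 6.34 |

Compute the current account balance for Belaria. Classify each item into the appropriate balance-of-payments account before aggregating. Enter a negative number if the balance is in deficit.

-107.14

Goods: 75.85 - 63.48 - 41.12 - 120.79 = -149.54
Services: 45.84 + 35.00 - 12.78 = 68.06
Primary income: 7.64 - 6.34 - 20.28 = -18.98
Secondary income: -6.68
Current account = (-149.54) + 68.06 + (-18.98) + (-6.68) = -107.14
(Excluded from the current account — capital account: debt forgiveness received from foreign official creditors 3.01, acquisition of foreign patents and trademarks (non-produced assets) 5.00; financial account: foreign purchases of domestic corporate bonds 20.03, foreign purchases of equities on the domestic stock exchange 14.88, inward foreign direct investment in the manufacturing sector 58.67.)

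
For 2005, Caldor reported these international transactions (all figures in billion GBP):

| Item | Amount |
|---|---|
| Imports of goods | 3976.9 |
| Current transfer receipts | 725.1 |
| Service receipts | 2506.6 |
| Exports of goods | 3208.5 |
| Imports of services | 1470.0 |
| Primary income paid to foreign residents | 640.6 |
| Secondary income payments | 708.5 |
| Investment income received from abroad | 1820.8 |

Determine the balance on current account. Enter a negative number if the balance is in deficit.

1465.0

Goods balance = 3208.5 - 3976.9 = -768.4
Services balance = 2506.6 - 1470.0 = 1036.6
Trade balance (goods + services) = -768.4 + 1036.6 = 268.2
Net primary income = 1820.8 - 640.6 = 1180.2
Net secondary income = 725.1 - 708.5 = 16.6
Current account = 268.2 + 1180.2 + 16.6 = 1465.0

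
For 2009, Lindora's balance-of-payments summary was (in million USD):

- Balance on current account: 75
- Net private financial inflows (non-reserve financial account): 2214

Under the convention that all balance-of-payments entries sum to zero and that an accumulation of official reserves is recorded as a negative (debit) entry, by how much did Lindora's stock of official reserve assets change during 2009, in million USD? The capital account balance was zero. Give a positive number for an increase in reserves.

Official reserve transactions balance = -(75 + 2214) = -2289
An accumulation of reserves is recorded as a debit (negative entry), so the change in the stock of reserves is the negative of that balance.
Change in official reserves = -(-2289) = 2289

2289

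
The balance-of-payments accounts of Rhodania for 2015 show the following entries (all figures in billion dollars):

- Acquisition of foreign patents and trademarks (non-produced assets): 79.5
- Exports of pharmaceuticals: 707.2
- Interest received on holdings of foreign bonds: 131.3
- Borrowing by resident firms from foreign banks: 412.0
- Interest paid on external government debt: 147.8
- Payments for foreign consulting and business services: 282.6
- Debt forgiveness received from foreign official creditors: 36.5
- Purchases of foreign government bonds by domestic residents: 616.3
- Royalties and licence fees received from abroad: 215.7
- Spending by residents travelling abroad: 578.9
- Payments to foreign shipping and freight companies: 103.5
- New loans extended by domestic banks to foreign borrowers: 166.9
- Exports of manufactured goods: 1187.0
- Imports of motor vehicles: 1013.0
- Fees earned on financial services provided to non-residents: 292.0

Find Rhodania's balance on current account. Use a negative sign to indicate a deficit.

Goods: -1013.0 + 1187.0 + 707.2 = 881.2
Services: -578.9 + 292.0 - 103.5 - 282.6 + 215.7 = -457.3
Primary income: 131.3 - 147.8 = -16.5
Current account = 881.2 + (-457.3) + (-16.5) = 407.4
(Excluded from the current account — capital account: acquisition of foreign patents and trademarks (non-produced assets) 79.5, debt forgiveness received from foreign official creditors 36.5; financial account: borrowing by resident firms from foreign banks 412.0, purchases of foreign government bonds by domestic residents 616.3, new loans extended by domestic banks to foreign borrowers 166.9.)

407.4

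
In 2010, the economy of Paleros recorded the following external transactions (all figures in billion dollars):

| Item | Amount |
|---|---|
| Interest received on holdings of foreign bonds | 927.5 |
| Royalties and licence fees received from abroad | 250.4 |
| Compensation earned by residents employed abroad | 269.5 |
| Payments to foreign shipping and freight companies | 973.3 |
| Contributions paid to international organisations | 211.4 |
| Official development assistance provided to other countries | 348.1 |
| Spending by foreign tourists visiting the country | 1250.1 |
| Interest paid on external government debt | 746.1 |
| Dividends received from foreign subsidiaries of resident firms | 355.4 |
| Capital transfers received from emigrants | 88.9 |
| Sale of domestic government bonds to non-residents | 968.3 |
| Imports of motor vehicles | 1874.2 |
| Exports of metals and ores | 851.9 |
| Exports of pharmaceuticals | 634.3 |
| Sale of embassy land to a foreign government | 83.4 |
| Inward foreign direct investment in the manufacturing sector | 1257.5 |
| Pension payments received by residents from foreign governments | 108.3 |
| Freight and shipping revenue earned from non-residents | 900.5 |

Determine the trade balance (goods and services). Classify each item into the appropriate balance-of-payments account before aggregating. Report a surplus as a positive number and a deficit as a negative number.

Goods: 851.9 + 634.3 - 1874.2 = -388.0
Services: -973.3 + 900.5 + 1250.1 + 250.4 = 1427.7
Trade balance = -388.0 + 1427.7 = 1039.7
(Excluded from the trade balance — primary income: interest received on holdings of foreign bonds 927.5, compensation earned by residents employed abroad 269.5, interest paid on external government debt 746.1, dividends received from foreign subsidiaries of resident firms 355.4; secondary income: contributions paid to international organisations 211.4, official development assistance provided to other countries 348.1, pension payments received by residents from foreign governments 108.3; capital account: capital transfers received from emigrants 88.9, sale of embassy land to a foreign government 83.4; financial account: sale of domestic government bonds to non-residents 968.3, inward foreign direct investment in the manufacturing sector 1257.5.)

1039.7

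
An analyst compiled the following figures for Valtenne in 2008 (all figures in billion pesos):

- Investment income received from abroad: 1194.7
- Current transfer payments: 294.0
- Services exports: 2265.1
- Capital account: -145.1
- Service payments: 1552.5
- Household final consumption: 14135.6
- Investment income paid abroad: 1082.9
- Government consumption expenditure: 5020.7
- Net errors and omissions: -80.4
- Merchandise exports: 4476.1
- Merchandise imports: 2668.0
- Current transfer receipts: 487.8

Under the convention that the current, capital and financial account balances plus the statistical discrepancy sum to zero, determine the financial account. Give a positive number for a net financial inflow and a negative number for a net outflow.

Goods balance = 4476.1 - 2668.0 = 1808.1
Services balance = 2265.1 - 1552.5 = 712.6
Trade balance (goods + services) = 1808.1 + 712.6 = 2520.7
Net primary income = 1194.7 - 1082.9 = 111.8
Net secondary income = 487.8 - 294.0 = 193.8
Current account = 2520.7 + 111.8 + 193.8 = 2826.3
Financial account = -(2826.3 + (-145.1) + (-80.4)) = -2600.8

-2600.8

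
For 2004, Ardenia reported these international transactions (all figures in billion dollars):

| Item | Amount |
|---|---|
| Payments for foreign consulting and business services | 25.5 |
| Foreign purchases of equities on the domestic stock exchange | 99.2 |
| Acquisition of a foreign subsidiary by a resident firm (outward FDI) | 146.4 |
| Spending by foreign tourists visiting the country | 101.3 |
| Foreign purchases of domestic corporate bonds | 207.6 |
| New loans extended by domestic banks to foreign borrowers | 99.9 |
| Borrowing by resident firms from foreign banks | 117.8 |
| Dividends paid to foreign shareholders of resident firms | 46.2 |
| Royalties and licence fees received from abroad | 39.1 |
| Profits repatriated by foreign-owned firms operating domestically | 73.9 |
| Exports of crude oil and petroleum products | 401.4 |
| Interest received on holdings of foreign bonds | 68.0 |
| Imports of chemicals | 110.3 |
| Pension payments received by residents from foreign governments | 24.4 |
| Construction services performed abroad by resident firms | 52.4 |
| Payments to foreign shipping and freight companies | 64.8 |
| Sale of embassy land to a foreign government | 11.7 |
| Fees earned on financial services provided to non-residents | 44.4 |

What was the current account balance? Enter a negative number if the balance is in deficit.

410.3

Goods: 401.4 - 110.3 = 291.1
Services: -25.5 + 101.3 - 64.8 + 52.4 + 44.4 + 39.1 = 146.9
Primary income: -73.9 + 68.0 - 46.2 = -52.1
Secondary income: 24.4
Current account = 291.1 + 146.9 + (-52.1) + 24.4 = 410.3
(Excluded from the current account — financial account: foreign purchases of equities on the domestic stock exchange 99.2, acquisition of a foreign subsidiary by a resident firm (outward FDI) 146.4, foreign purchases of domestic corporate bonds 207.6, new loans extended by domestic banks to foreign borrowers 99.9, borrowing by resident firms from foreign banks 117.8; capital account: sale of embassy land to a foreign government 11.7.)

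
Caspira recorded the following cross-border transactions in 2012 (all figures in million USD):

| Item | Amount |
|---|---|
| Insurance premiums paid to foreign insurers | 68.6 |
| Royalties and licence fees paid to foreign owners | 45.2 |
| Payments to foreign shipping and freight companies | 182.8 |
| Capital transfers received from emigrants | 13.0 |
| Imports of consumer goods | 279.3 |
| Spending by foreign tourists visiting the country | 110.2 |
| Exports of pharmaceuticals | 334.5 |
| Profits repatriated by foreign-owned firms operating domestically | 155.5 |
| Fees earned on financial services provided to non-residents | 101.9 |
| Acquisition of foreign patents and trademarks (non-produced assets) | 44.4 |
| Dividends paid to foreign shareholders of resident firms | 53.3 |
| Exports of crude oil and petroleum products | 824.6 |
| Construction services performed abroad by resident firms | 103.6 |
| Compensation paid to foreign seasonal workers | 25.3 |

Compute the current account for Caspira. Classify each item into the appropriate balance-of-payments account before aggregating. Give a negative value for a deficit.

664.8

Goods: -279.3 + 334.5 + 824.6 = 879.8
Services: -68.6 + 101.9 + 110.2 - 182.8 - 45.2 + 103.6 = 19.1
Primary income: -25.3 - 155.5 - 53.3 = -234.1
Current account = 879.8 + 19.1 + (-234.1) = 664.8
(Excluded from the current account — capital account: capital transfers received from emigrants 13.0, acquisition of foreign patents and trademarks (non-produced assets) 44.4.)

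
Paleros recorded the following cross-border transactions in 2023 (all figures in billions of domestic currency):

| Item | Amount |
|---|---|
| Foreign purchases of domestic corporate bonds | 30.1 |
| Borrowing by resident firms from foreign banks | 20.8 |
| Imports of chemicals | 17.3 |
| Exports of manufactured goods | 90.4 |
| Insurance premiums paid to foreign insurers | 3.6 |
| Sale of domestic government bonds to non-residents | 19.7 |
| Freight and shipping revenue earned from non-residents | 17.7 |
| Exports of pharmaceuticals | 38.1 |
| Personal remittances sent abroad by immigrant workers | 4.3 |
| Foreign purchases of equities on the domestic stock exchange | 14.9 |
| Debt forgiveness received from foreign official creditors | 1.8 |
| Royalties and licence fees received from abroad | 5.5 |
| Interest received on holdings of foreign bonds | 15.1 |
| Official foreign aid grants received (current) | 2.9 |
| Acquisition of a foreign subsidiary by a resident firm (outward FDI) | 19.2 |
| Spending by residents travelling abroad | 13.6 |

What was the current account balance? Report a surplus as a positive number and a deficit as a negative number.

Goods: 90.4 + 38.1 - 17.3 = 111.2
Services: -13.6 + 17.7 - 3.6 + 5.5 = 6.0
Primary income: 15.1
Secondary income: 2.9 - 4.3 = -1.4
Current account = 111.2 + 6.0 + 15.1 + (-1.4) = 130.9
(Excluded from the current account — financial account: foreign purchases of domestic corporate bonds 30.1, borrowing by resident firms from foreign banks 20.8, sale of domestic government bonds to non-residents 19.7, foreign purchases of equities on the domestic stock exchange 14.9, acquisition of a foreign subsidiary by a resident firm (outward FDI) 19.2; capital account: debt forgiveness received from foreign official creditors 1.8.)

130.9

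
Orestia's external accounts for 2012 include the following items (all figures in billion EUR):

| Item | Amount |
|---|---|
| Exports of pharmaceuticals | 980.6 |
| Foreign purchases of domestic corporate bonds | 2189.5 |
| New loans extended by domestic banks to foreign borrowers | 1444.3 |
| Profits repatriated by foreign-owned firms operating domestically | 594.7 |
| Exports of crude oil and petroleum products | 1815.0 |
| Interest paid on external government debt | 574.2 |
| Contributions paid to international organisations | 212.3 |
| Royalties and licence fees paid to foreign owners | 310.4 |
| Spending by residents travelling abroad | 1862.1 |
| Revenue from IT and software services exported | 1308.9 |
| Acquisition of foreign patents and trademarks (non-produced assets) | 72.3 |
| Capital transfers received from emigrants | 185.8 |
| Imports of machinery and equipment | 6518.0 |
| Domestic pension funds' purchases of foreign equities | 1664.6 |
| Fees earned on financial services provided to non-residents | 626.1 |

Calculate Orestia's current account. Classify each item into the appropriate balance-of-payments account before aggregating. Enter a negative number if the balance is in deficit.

-5341.1

Goods: 1815.0 + 980.6 - 6518.0 = -3722.4
Services: 626.1 - 1862.1 - 310.4 + 1308.9 = -237.5
Primary income: -574.2 - 594.7 = -1168.9
Secondary income: -212.3
Current account = (-3722.4) + (-237.5) + (-1168.9) + (-212.3) = -5341.1
(Excluded from the current account — financial account: foreign purchases of domestic corporate bonds 2189.5, new loans extended by domestic banks to foreign borrowers 1444.3, domestic pension funds' purchases of foreign equities 1664.6; capital account: acquisition of foreign patents and trademarks (non-produced assets) 72.3, capital transfers received from emigrants 185.8.)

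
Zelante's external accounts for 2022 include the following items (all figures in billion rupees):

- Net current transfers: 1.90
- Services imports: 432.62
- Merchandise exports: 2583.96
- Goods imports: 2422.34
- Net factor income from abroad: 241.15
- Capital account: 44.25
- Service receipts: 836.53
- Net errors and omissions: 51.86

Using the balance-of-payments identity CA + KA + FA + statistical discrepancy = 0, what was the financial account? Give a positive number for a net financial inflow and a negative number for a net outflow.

-904.69

Goods balance = 2583.96 - 2422.34 = 161.62
Services balance = 836.53 - 432.62 = 403.91
Trade balance (goods + services) = 161.62 + 403.91 = 565.53
Net primary income = 241.15
Net secondary income = 1.90
Current account = 565.53 + 241.15 + 1.90 = 808.58
Financial account = -(808.58 + 44.25 + 51.86) = -904.69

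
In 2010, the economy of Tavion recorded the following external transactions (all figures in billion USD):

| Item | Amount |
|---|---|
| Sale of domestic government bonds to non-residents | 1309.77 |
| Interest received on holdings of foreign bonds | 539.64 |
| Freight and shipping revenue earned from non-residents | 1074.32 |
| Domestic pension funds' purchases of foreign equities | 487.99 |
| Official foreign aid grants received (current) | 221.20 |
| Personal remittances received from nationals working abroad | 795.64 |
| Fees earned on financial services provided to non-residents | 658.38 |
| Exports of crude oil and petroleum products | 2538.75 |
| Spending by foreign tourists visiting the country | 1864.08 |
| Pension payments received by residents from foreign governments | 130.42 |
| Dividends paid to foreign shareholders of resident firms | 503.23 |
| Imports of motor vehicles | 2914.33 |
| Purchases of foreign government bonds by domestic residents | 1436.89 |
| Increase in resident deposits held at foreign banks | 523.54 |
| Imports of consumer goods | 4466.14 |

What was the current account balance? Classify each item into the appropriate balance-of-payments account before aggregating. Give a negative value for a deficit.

Goods: -4466.14 + 2538.75 - 2914.33 = -4841.72
Services: 658.38 + 1074.32 + 1864.08 = 3596.78
Primary income: 539.64 - 503.23 = 36.41
Secondary income: 795.64 + 221.20 + 130.42 = 1147.26
Current account = (-4841.72) + 3596.78 + 36.41 + 1147.26 = -61.27
(Excluded from the current account — financial account: sale of domestic government bonds to non-residents 1309.77, domestic pension funds' purchases of foreign equities 487.99, purchases of foreign government bonds by domestic residents 1436.89, increase in resident deposits held at foreign banks 523.54.)

-61.27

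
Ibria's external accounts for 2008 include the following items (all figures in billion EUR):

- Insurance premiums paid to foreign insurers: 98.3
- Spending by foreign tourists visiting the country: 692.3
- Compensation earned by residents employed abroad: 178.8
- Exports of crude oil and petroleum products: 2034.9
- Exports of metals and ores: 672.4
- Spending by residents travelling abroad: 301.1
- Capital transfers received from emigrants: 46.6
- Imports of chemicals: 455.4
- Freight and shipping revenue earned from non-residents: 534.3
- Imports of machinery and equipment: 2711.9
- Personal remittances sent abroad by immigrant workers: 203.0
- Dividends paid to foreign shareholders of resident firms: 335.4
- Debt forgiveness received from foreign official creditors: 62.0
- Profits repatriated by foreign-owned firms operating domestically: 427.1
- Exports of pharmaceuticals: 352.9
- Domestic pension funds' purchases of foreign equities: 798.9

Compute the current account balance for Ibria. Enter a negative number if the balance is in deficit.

-66.6

Goods: 2034.9 - 455.4 - 2711.9 + 352.9 + 672.4 = -107.1
Services: -301.1 + 534.3 - 98.3 + 692.3 = 827.2
Primary income: -335.4 - 427.1 + 178.8 = -583.7
Secondary income: -203.0
Current account = (-107.1) + 827.2 + (-583.7) + (-203.0) = -66.6
(Excluded from the current account — capital account: capital transfers received from emigrants 46.6, debt forgiveness received from foreign official creditors 62.0; financial account: domestic pension funds' purchases of foreign equities 798.9.)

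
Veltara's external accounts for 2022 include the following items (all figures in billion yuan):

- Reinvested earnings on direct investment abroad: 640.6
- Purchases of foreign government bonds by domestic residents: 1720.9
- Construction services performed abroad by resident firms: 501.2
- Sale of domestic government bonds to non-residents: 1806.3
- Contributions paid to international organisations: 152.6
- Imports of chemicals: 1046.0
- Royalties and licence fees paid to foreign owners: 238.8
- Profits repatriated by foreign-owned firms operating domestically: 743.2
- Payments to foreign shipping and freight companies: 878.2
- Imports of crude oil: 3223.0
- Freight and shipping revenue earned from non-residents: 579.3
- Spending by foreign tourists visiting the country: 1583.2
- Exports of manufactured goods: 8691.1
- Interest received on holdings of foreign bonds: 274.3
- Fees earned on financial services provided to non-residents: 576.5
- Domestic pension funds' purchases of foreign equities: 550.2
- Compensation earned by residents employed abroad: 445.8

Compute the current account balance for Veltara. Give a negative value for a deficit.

Goods: -1046.0 - 3223.0 + 8691.1 = 4422.1
Services: 1583.2 + 579.3 - 238.8 + 501.2 - 878.2 + 576.5 = 2123.2
Primary income: -743.2 + 445.8 + 640.6 + 274.3 = 617.5
Secondary income: -152.6
Current account = 4422.1 + 2123.2 + 617.5 + (-152.6) = 7010.2
(Excluded from the current account — financial account: purchases of foreign government bonds by domestic residents 1720.9, sale of domestic government bonds to non-residents 1806.3, domestic pension funds' purchases of foreign equities 550.2.)

7010.2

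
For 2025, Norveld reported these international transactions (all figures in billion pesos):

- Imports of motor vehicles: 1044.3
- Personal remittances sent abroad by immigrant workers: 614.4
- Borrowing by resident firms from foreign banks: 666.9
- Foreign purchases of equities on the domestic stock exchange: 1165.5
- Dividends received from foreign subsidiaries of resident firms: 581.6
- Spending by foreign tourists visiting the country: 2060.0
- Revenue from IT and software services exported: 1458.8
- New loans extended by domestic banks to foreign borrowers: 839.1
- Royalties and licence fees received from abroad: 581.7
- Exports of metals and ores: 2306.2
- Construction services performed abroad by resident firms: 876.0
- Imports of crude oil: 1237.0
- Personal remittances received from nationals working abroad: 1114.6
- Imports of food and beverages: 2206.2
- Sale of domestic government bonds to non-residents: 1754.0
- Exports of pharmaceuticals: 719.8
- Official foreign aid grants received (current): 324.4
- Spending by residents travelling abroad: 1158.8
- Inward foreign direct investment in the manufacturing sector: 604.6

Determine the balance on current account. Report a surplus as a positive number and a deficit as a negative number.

Goods: -1044.3 - 1237.0 + 2306.2 - 2206.2 + 719.8 = -1461.5
Services: 1458.8 - 1158.8 + 876.0 + 2060.0 + 581.7 = 3817.7
Primary income: 581.6
Secondary income: 1114.6 - 614.4 + 324.4 = 824.6
Current account = (-1461.5) + 3817.7 + 581.6 + 824.6 = 3762.4
(Excluded from the current account — financial account: borrowing by resident firms from foreign banks 666.9, foreign purchases of equities on the domestic stock exchange 1165.5, new loans extended by domestic banks to foreign borrowers 839.1, sale of domestic government bonds to non-residents 1754.0, inward foreign direct investment in the manufacturing sector 604.6.)

3762.4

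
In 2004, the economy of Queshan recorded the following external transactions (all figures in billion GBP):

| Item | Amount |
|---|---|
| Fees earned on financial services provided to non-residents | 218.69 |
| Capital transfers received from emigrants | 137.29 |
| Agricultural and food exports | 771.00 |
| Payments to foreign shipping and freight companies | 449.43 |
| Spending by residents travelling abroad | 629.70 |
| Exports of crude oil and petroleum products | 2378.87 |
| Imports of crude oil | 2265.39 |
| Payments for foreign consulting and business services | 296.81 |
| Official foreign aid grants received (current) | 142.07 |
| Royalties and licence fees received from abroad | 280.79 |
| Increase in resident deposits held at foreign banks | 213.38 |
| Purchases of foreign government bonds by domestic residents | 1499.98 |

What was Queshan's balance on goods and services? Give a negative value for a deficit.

8.02

Goods: 771.00 - 2265.39 + 2378.87 = 884.48
Services: 218.69 - 296.81 + 280.79 - 629.70 - 449.43 = -876.46
Trade balance = 884.48 + (-876.46) = 8.02
(Excluded from the trade balance — capital account: capital transfers received from emigrants 137.29; secondary income: official foreign aid grants received (current) 142.07; financial account: increase in resident deposits held at foreign banks 213.38, purchases of foreign government bonds by domestic residents 1499.98.)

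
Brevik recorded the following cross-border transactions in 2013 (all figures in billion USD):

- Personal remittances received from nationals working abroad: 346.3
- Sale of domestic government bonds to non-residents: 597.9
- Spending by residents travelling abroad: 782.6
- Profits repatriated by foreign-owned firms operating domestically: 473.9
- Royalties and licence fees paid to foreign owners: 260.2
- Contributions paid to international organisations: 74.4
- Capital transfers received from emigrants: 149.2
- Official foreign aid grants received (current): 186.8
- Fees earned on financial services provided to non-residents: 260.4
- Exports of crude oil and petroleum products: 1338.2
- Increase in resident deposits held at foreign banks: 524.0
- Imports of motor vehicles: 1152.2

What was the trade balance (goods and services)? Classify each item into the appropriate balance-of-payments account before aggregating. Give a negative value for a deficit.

Goods: 1338.2 - 1152.2 = 186.0
Services: -260.2 + 260.4 - 782.6 = -782.4
Trade balance = 186.0 + (-782.4) = -596.4
(Excluded from the trade balance — secondary income: personal remittances received from nationals working abroad 346.3, contributions paid to international organisations 74.4, official foreign aid grants received (current) 186.8; financial account: sale of domestic government bonds to non-residents 597.9, increase in resident deposits held at foreign banks 524.0; primary income: profits repatriated by foreign-owned firms operating domestically 473.9; capital account: capital transfers received from emigrants 149.2.)

-596.4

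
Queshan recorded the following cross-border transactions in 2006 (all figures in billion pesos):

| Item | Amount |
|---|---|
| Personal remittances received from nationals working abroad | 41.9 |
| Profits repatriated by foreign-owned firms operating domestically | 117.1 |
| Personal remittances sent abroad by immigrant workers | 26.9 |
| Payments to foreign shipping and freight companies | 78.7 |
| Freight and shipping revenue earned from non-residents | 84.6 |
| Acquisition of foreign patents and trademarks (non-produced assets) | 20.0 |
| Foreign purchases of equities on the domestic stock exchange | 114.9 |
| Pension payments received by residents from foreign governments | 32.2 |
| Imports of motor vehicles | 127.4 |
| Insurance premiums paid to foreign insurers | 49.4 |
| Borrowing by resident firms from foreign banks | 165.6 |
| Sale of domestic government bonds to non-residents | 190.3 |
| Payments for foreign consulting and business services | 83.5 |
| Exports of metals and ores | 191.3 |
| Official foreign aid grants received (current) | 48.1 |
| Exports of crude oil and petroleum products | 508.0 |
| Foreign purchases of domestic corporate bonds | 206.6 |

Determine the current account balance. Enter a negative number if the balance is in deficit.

Goods: 191.3 - 127.4 + 508.0 = 571.9
Services: -49.4 - 83.5 - 78.7 + 84.6 = -127.0
Primary income: -117.1
Secondary income: -26.9 + 48.1 + 32.2 + 41.9 = 95.3
Current account = 571.9 + (-127.0) + (-117.1) + 95.3 = 423.1
(Excluded from the current account — capital account: acquisition of foreign patents and trademarks (non-produced assets) 20.0; financial account: foreign purchases of equities on the domestic stock exchange 114.9, borrowing by resident firms from foreign banks 165.6, sale of domestic government bonds to non-residents 190.3, foreign purchases of domestic corporate bonds 206.6.)

423.1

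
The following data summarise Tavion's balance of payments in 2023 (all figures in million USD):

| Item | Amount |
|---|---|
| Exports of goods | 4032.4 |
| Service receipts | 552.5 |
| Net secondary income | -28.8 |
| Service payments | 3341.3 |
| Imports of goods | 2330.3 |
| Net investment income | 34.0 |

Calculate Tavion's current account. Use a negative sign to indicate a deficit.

-1081.5

Goods balance = 4032.4 - 2330.3 = 1702.1
Services balance = 552.5 - 3341.3 = -2788.8
Trade balance (goods + services) = 1702.1 + (-2788.8) = -1086.7
Net primary income = 34.0
Net secondary income = -28.8
Current account = -1086.7 + 34.0 + (-28.8) = -1081.5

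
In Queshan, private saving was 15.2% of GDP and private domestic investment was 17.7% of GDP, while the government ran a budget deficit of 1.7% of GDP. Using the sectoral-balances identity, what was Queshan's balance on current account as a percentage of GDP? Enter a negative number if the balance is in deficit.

By the sectoral-balances identity, CA = (S_private - I) + (T - G).
Private balance = 15.2 - 17.7 = -2.5
Government balance (T - G) = -1.7
CA = -2.5 + (-1.7) = -4.2

-4.2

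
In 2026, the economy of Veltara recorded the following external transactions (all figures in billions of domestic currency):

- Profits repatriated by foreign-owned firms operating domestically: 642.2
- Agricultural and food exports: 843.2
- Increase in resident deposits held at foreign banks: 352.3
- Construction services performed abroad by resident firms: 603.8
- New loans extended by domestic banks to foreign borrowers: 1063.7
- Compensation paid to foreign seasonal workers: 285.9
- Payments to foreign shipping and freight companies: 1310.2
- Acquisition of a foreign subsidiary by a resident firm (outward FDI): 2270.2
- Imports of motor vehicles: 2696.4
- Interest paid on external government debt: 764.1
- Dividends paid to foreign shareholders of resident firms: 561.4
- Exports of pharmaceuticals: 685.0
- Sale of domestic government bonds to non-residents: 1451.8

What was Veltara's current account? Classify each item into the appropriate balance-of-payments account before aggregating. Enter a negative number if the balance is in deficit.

Goods: -2696.4 + 685.0 + 843.2 = -1168.2
Services: -1310.2 + 603.8 = -706.4
Primary income: -642.2 - 561.4 - 285.9 - 764.1 = -2253.6
Current account = (-1168.2) + (-706.4) + (-2253.6) = -4128.2
(Excluded from the current account — financial account: increase in resident deposits held at foreign banks 352.3, new loans extended by domestic banks to foreign borrowers 1063.7, acquisition of a foreign subsidiary by a resident firm (outward FDI) 2270.2, sale of domestic government bonds to non-residents 1451.8.)

-4128.2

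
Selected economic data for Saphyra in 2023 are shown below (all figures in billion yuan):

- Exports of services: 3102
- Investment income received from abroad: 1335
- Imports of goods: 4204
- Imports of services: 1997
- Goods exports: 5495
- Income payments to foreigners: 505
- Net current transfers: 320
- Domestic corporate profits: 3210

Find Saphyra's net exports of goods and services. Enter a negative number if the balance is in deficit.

Goods balance = 5495 - 4204 = 1291
Services balance = 3102 - 1997 = 1105
Trade balance (goods + services) = 1291 + 1105 = 2396

2396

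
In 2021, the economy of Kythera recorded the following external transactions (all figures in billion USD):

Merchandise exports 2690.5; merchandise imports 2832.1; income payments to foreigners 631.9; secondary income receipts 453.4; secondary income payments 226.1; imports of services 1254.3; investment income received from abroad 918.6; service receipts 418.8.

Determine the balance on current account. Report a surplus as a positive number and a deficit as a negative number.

Goods balance = 2690.5 - 2832.1 = -141.6
Services balance = 418.8 - 1254.3 = -835.5
Trade balance (goods + services) = -141.6 + (-835.5) = -977.1
Net primary income = 918.6 - 631.9 = 286.7
Net secondary income = 453.4 - 226.1 = 227.3
Current account = -977.1 + 286.7 + 227.3 = -463.1

-463.1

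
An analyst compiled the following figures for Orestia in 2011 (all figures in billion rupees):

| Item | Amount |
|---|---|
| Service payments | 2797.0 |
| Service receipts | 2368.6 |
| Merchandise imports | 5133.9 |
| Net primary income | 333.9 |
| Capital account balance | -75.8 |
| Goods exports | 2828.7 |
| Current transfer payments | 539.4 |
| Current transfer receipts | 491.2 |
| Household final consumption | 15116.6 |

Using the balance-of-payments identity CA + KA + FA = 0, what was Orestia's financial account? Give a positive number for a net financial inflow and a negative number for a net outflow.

Goods balance = 2828.7 - 5133.9 = -2305.2
Services balance = 2368.6 - 2797.0 = -428.4
Trade balance (goods + services) = -2305.2 + (-428.4) = -2733.6
Net primary income = 333.9
Net secondary income = 491.2 - 539.4 = -48.2
Current account = -2733.6 + 333.9 + (-48.2) = -2447.9
Financial account = -(-2447.9 + (-75.8)) = 2523.7

2523.7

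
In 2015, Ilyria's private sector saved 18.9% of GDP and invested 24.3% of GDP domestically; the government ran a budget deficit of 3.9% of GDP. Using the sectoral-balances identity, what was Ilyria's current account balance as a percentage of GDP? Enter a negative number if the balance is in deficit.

By the sectoral-balances identity, CA = (S_private - I) + (T - G).
Private balance = 18.9 - 24.3 = -5.4
Government balance (T - G) = -3.9
CA = -5.4 + (-3.9) = -9.3

-9.3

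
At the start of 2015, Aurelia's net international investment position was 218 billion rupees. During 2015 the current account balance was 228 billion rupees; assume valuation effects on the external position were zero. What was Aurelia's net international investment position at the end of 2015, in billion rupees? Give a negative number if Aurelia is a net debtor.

446

With no valuation effects, change in NIIP = current account = 228
End-of-year NIIP = 218 + 228 = 446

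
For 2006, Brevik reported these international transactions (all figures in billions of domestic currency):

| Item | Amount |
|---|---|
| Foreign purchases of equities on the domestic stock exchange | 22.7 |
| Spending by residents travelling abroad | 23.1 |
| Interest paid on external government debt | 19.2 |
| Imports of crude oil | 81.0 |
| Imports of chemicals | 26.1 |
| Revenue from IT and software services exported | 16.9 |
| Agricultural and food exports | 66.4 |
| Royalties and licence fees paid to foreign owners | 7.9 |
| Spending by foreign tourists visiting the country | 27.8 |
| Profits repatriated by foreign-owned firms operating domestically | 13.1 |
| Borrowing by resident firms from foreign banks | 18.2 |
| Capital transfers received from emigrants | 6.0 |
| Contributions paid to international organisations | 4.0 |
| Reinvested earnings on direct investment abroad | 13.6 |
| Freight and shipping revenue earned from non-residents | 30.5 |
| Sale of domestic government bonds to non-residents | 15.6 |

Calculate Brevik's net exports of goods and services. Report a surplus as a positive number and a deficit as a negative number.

3.5

Goods: 66.4 - 26.1 - 81.0 = -40.7
Services: -7.9 + 30.5 + 16.9 + 27.8 - 23.1 = 44.2
Trade balance = -40.7 + 44.2 = 3.5
(Excluded from the trade balance — financial account: foreign purchases of equities on the domestic stock exchange 22.7, borrowing by resident firms from foreign banks 18.2, sale of domestic government bonds to non-residents 15.6; primary income: interest paid on external government debt 19.2, profits repatriated by foreign-owned firms operating domestically 13.1, reinvested earnings on direct investment abroad 13.6; capital account: capital transfers received from emigrants 6.0; secondary income: contributions paid to international organisations 4.0.)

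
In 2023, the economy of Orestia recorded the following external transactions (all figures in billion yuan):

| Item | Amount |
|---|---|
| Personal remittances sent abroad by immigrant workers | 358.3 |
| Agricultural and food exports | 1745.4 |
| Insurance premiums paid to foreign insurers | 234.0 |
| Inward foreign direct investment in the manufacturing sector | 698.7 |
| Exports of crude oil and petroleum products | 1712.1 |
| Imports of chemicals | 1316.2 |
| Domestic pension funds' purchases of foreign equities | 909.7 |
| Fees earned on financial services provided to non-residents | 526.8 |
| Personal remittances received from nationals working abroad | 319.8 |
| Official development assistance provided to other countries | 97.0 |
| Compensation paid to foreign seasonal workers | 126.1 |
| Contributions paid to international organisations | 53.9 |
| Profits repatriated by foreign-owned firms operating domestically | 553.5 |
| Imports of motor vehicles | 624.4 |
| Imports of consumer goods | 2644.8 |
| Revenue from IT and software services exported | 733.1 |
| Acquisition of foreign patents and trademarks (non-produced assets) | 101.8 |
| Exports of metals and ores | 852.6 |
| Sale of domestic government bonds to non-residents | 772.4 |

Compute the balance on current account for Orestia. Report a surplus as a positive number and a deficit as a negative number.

Goods: 1745.4 - 1316.2 - 624.4 + 1712.1 + 852.6 - 2644.8 = -275.3
Services: -234.0 + 526.8 + 733.1 = 1025.9
Primary income: -553.5 - 126.1 = -679.6
Secondary income: -53.9 - 358.3 - 97.0 + 319.8 = -189.4
Current account = (-275.3) + 1025.9 + (-679.6) + (-189.4) = -118.4
(Excluded from the current account — financial account: inward foreign direct investment in the manufacturing sector 698.7, domestic pension funds' purchases of foreign equities 909.7, sale of domestic government bonds to non-residents 772.4; capital account: acquisition of foreign patents and trademarks (non-produced assets) 101.8.)

-118.4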